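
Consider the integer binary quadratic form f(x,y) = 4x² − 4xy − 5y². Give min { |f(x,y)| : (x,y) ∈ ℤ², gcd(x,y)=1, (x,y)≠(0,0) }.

descent: ρ → (-5,4,4)  [lands on river]
river: ρ → (4,4,-5)
river: ρ → (-5,6,3)
river: ρ → (3,6,-5)
closes: descent 1, river 4
min |a| on river = 3

3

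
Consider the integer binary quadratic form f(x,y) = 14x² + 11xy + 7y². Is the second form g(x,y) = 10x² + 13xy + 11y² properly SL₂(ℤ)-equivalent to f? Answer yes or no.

D₁ = -271, D₂ = -271
f: flip: (14,11,7)→(7,-11,14)
f: translate: b→3 (≡-11 mod 14), so (7,-11,14)→(7,3,10)
f: reduced (well bottom): (7,3,10) with a≤c, −a<b≤a
g: translate: b→-7 (≡13 mod 20), so (10,13,11)→(10,-7,8)
g: flip: (10,-7,8)→(8,7,10)
g: reduced (well bottom): (8,7,10) with a≤c, −a<b≤a
reduced forms (7, 3, 10) vs (8, 7, 10) ⇒ inequivalent

no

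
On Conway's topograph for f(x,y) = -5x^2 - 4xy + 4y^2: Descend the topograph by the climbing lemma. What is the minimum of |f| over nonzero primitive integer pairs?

descent: ρ → (4,4,-5)  [lands on river]
river: ρ → (-5,6,3)
river: ρ → (3,6,-5)
river: ρ → (-5,4,4)
closes: descent 1, river 4
min |a| on river = 3

3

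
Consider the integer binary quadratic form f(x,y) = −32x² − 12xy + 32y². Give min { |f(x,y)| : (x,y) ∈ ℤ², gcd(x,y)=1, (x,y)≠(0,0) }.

descent: ρ → (32,12,-32)  [lands on river]
river: ρ → (-32,52,12)
river: ρ → (12,44,-48)
river: ρ → (-48,52,8)
river: ρ → (8,60,-20)
river: ρ → (-20,60,8)
river: ρ → (8,52,-48)
river: ρ → (-48,44,12)
river: ρ → (12,52,-32)
river: ρ → (-32,12,32)
river: ρ → (32,52,-12)
river: ρ → (-12,44,48)
river: ρ → (48,52,-8)
river: ρ → (-8,60,20)
river: ρ → (20,60,-8)
river: ρ → (-8,52,48)
river: ρ → (48,44,-12)
river: ρ → (-12,52,32)
closes: descent 1, river 18
min |a| on river = 8

8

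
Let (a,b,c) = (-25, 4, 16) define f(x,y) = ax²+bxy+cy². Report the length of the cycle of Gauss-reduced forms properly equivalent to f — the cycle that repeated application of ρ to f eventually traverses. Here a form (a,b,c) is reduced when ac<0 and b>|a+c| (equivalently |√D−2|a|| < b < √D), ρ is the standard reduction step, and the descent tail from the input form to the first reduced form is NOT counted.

D = 1616, ⌊√D⌋ = 40
descent: ρ → (16,28,-13)  [lands on river]
river: ρ → (-13,24,20)
river: ρ → (20,16,-17)
river: ρ → (-17,18,19)
river: ρ → (19,20,-16)
river: ρ → (-16,12,23)
river: ρ → (23,34,-5)
river: ρ → (-5,36,16)
ρ-cycle length = 8 (tail of 1 descent step not counted)

8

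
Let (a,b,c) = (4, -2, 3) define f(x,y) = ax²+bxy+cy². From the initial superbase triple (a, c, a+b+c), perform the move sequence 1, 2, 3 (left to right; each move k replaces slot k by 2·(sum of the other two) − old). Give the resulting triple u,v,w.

start (4,3,5) = (f(1,0),f(0,1),f(1,1))
replace slot 1: 2·(3+5) − 4 = 12 → (12,3,5)
replace slot 2: 2·(12+5) − 3 = 31 → (12,31,5)
replace slot 3: 2·(12+31) − 5 = 81 → (12,31,81)

12,31,81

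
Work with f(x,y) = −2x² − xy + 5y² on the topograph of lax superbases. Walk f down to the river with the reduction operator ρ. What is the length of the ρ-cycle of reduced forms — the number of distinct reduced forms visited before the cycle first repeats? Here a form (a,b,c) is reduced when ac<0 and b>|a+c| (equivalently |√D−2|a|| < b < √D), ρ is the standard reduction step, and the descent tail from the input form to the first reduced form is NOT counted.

D = 41, ⌊√D⌋ = 6
descent: ρ → (5,1,-2)
descent: ρ → (-2,3,4)  [lands on river]
river: ρ → (4,5,-1)
river: ρ → (-1,5,4)
river: ρ → (4,3,-2)
river: ρ → (-2,5,2)
river: ρ → (2,3,-4)
river: ρ → (-4,5,1)
river: ρ → (1,5,-4)
river: ρ → (-4,3,2)
river: ρ → (2,5,-2)
ρ-cycle length = 10 (tail of 2 descent steps not counted)

10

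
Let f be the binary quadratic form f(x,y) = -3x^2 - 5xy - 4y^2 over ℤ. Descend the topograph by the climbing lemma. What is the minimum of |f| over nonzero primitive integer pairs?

translate: b→-1 (≡5 mod 6), so (3,5,4)→(3,-1,2)
flip: (3,-1,2)→(2,1,3)
reduced (well bottom): (2,1,3) with a≤c, −a<b≤a
well minimum |f| = |-2| = 2 (negative-definite)

2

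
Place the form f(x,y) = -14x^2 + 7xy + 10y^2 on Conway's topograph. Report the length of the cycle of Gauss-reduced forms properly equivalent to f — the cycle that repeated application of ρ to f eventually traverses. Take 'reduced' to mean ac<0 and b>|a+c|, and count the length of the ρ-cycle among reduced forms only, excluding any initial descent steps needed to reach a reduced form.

D = 609, ⌊√D⌋ = 24
river: ρ → (10,13,-11)
river: ρ → (-11,9,12)
river: ρ → (12,15,-8)
river: ρ → (-8,17,10)
river: ρ → (10,23,-2)
river: ρ → (-2,21,21)
river: ρ → (21,21,-2)
river: ρ → (-2,23,10)
river: ρ → (10,17,-8)
river: ρ → (-8,15,12)
river: ρ → (12,9,-11)
river: ρ → (-11,13,10)
river: ρ → (10,7,-14)
river: ρ → (-14,21,3)
river: ρ → (3,21,-14)
river: ρ → (-14,7,10)
ρ-cycle length = 16 (tail of 0 descent steps not counted)

16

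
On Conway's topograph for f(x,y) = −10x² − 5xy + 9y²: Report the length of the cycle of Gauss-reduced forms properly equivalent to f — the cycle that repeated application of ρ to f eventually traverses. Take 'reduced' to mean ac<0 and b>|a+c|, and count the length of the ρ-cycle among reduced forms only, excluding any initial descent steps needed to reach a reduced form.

D = 385, ⌊√D⌋ = 19
descent: ρ → (9,5,-10)  [lands on river]
river: ρ → (-10,15,4)
river: ρ → (4,17,-6)
river: ρ → (-6,19,1)
river: ρ → (1,19,-6)
river: ρ → (-6,17,4)
river: ρ → (4,15,-10)
river: ρ → (-10,5,9)
river: ρ → (9,13,-6)
river: ρ → (-6,11,11)
river: ρ → (11,11,-6)
river: ρ → (-6,13,9)
ρ-cycle length = 12 (tail of 1 descent step not counted)

12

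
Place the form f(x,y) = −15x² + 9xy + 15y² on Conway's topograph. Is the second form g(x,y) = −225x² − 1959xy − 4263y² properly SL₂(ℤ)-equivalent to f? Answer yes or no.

D₁ = 981, D₂ = 981
river cycle of f (length 14): (15, 21, -9), (-9, 15, 21), (21, 27, -3), (-3, 27, 21), (21, 15, -9), (-9, 21, 15), (15, 9, -15), (-15, 21, 9), (9, 15, -21), (-21, 27, 3), … (4 more)
river cycle of g (length 14): (9, 21, -15), (-15, 9, 15), (15, 21, -9), (-9, 15, 21), (21, 27, -3), (-3, 27, 21), (21, 15, -9), (-9, 21, 15), (15, 9, -15), (-15, 21, 9), … (4 more)
cycles coincide ⇒ equivalent

yes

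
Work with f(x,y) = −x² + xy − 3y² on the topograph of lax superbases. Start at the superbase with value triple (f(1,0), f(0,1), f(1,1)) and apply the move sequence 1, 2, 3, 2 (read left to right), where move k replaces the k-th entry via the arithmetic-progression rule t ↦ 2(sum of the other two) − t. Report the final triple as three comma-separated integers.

start (-1,-3,-3) = (f(1,0),f(0,1),f(1,1))
replace slot 1: 2·((-3)+(-3)) − (-1) = -11 → (-11,-3,-3)
replace slot 2: 2·((-11)+(-3)) − (-3) = -25 → (-11,-25,-3)
replace slot 3: 2·((-11)+(-25)) − (-3) = -69 → (-11,-25,-69)
replace slot 2: 2·((-11)+(-69)) − (-25) = -135 → (-11,-135,-69)

-11,-135,-69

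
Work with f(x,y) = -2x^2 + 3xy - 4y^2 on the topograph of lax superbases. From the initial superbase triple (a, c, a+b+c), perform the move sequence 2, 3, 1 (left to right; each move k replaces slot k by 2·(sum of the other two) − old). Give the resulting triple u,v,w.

start (-2,-4,-3) = (f(1,0),f(0,1),f(1,1))
replace slot 2: 2·((-2)+(-3)) − (-4) = -6 → (-2,-6,-3)
replace slot 3: 2·((-2)+(-6)) − (-3) = -13 → (-2,-6,-13)
replace slot 1: 2·((-6)+(-13)) − (-2) = -36 → (-36,-6,-13)

-36,-6,-13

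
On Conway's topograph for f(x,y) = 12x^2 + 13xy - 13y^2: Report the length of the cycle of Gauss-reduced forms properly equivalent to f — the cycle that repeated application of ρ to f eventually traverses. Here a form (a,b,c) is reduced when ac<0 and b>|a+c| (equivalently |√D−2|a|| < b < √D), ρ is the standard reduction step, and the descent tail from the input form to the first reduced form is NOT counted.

D = 793, ⌊√D⌋ = 28
river: ρ → (-13,13,12)
river: ρ → (12,11,-14)
river: ρ → (-14,17,9)
river: ρ → (9,19,-12)
river: ρ → (-12,5,16)
river: ρ → (16,27,-1)
river: ρ → (-1,27,16)
river: ρ → (16,5,-12)
river: ρ → (-12,19,9)
river: ρ → (9,17,-14)
river: ρ → (-14,11,12)
river: ρ → (12,13,-13)
ρ-cycle length = 12 (tail of 0 descent steps not counted)

12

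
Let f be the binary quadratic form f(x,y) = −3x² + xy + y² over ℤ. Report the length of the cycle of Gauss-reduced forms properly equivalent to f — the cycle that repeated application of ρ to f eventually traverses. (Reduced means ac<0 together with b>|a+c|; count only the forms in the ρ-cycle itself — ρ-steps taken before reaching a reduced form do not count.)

D = 13, ⌊√D⌋ = 3
descent: ρ → (1,3,-1)  [lands on river]
river: ρ → (-1,3,1)
ρ-cycle length = 2 (tail of 1 descent step not counted)

2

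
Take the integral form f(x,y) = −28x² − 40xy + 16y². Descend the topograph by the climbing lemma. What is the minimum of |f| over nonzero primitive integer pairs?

descent: ρ → (16,40,-28)  [lands on river]
river: ρ → (-28,16,28)
river: ρ → (28,40,-16)
river: ρ → (-16,56,4)
river: ρ → (4,56,-16)
river: ρ → (-16,40,28)
river: ρ → (28,16,-28)
river: ρ → (-28,40,16)
river: ρ → (16,56,-4)
river: ρ → (-4,56,16)
closes: descent 1, river 10
min |a| on river = 4

4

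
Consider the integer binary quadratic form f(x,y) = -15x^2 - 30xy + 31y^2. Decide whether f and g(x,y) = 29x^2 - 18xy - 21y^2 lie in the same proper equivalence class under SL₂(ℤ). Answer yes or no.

D₁ = 2760, D₂ = 2760
river cycle of f (length 6): (31, 30, -15), (-15, 30, 31), (31, 32, -14), (-14, 52, 1), (1, 52, -14), (-14, 32, 31)
river cycle of g (length 10): (-21, 18, 29), (29, 40, -10), (-10, 40, 29), (29, 18, -21), (-21, 24, 26), (26, 28, -19), (-19, 48, 6), (6, 48, -19), (-19, 28, 26), (26, 24, -21)
cycles differ ⇒ inequivalent

no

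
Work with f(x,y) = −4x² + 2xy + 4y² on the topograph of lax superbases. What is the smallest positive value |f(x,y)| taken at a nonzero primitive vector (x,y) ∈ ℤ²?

river: ρ → (4,6,-2)
river: ρ → (-2,6,4)
river: ρ → (4,2,-4)
river: ρ → (-4,6,2)
river: ρ → (2,6,-4)
river: ρ → (-4,2,4)
closes: descent 0, river 6
min |a| on river = 2

2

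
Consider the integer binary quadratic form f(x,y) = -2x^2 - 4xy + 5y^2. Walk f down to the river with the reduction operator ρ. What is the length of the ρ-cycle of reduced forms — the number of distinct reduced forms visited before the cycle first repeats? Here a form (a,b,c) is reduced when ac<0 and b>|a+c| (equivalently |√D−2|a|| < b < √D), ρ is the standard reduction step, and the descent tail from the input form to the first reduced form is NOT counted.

D = 56, ⌊√D⌋ = 7
descent: ρ → (5,4,-2)  [lands on river]
river: ρ → (-2,4,5)
river: ρ → (5,6,-1)
river: ρ → (-1,6,5)
ρ-cycle length = 4 (tail of 1 descent step not counted)

4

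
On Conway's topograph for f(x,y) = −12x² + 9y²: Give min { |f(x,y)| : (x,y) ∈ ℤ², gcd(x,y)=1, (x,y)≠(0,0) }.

descent: ρ → (9,18,-3)  [lands on river]
river: ρ → (-3,18,9)
closes: descent 1, river 2
min |a| on river = 3

3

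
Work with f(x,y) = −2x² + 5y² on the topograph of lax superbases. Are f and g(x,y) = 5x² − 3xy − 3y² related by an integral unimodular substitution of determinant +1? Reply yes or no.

D₁ = 40, D₂ = 69
discriminants differ ⇒ not SL₂(ℤ)-equivalent

no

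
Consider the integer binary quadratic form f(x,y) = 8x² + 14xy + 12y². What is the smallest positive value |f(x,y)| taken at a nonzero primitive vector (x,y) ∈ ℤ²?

translate: b→-2 (≡14 mod 16), so (8,14,12)→(8,-2,6)
flip: (8,-2,6)→(6,2,8)
reduced (well bottom): (6,2,8) with a≤c, −a<b≤a
well minimum = a = 6

6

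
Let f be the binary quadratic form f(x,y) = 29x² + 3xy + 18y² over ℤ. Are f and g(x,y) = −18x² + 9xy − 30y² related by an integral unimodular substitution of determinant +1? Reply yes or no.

D₁ = -2079, D₂ = -2079
f: flip: (29,3,18)→(18,-3,29)
f: reduced (well bottom): (18,-3,29) with a≤c, −a<b≤a
g is negative-definite; reduce −g:
−g: reduced (well bottom): (18,-9,30) with a≤c, −a<b≤a
flip sign back: reduced form of g is (-18,9,-30)
reduced forms (18, -3, 29) vs (-18, 9, -30) ⇒ inequivalent

no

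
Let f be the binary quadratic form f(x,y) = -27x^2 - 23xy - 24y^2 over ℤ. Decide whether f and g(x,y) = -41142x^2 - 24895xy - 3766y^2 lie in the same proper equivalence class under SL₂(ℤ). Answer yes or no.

D₁ = -2063, D₂ = -2063
f is negative-definite; reduce −f:
−f: flip: (27,23,24)→(24,-23,27)
−f: reduced (well bottom): (24,-23,27) with a≤c, −a<b≤a
flip sign back: reduced form of f is (-24,23,-27)
g is negative-definite; reduce −g:
−g: flip: (41142,24895,3766)→(3766,-24895,41142)
−g: translate: b→-2299 (≡-24895 mod 7532), so (3766,-24895,41142)→(3766,-2299,351)
−g: flip: (3766,-2299,351)→(351,2299,3766)
−g: translate: b→193 (≡2299 mod 702), so (351,2299,3766)→(351,193,28)
−g: flip: (351,193,28)→(28,-193,351)
−g: translate: b→-25 (≡-193 mod 56), so (28,-193,351)→(28,-25,24)
−g: flip: (28,-25,24)→(24,25,28)
−g: translate: b→-23 (≡25 mod 48), so (24,25,28)→(24,-23,27)
−g: reduced (well bottom): (24,-23,27) with a≤c, −a<b≤a
flip sign back: reduced form of g is (-24,23,-27)
reduced forms (-24, 23, -27) vs (-24, 23, -27) ⇒ equivalent

yes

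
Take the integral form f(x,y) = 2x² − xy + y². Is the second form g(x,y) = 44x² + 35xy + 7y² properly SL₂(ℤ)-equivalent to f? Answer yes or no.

D₁ = -7, D₂ = -7
f: flip: (2,-1,1)→(1,1,2)
f: reduced (well bottom): (1,1,2) with a≤c, −a<b≤a
g: flip: (44,35,7)→(7,-35,44)
g: translate: b→7 (≡-35 mod 14), so (7,-35,44)→(7,7,2)
g: flip: (7,7,2)→(2,-7,7)
g: translate: b→1 (≡-7 mod 4), so (2,-7,7)→(2,1,1)
g: flip: (2,1,1)→(1,-1,2)
g: translate: b→1 (≡-1 mod 2), so (1,-1,2)→(1,1,2)
g: reduced (well bottom): (1,1,2) with a≤c, −a<b≤a
reduced forms (1, 1, 2) vs (1, 1, 2) ⇒ equivalent

yes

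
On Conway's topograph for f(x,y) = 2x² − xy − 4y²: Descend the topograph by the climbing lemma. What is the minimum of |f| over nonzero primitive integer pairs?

descent: ρ → (-4,1,2)
descent: ρ → (2,3,-3)  [lands on river]
river: ρ → (-3,3,2)
river: ρ → (2,5,-1)
river: ρ → (-1,5,2)
closes: descent 2, river 4
min |a| on river = 1

1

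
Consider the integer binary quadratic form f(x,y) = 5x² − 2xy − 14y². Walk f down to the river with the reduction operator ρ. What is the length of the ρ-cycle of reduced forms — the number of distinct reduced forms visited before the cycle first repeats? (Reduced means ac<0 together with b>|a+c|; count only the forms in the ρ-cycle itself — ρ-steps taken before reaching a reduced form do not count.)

D = 284, ⌊√D⌋ = 16
descent: ρ → (-14,2,5)
descent: ρ → (5,8,-11)  [lands on river]
river: ρ → (-11,14,2)
river: ρ → (2,14,-11)
river: ρ → (-11,8,5)
river: ρ → (5,12,-7)
river: ρ → (-7,16,1)
river: ρ → (1,16,-7)
river: ρ → (-7,12,5)
ρ-cycle length = 8 (tail of 2 descent steps not counted)

8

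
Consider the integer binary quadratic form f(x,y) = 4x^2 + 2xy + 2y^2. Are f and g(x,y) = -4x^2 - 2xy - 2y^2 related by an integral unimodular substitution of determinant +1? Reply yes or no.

D₁ = -28, D₂ = -28
f: flip: (4,2,2)→(2,-2,4)
f: translate: b→2 (≡-2 mod 4), so (2,-2,4)→(2,2,4)
f: reduced (well bottom): (2,2,4) with a≤c, −a<b≤a
g is negative-definite; reduce −g:
−g: flip: (4,2,2)→(2,-2,4)
−g: translate: b→2 (≡-2 mod 4), so (2,-2,4)→(2,2,4)
−g: reduced (well bottom): (2,2,4) with a≤c, −a<b≤a
flip sign back: reduced form of g is (-2,-2,-4)
reduced forms (2, 2, 4) vs (-2, -2, -4) ⇒ inequivalent

no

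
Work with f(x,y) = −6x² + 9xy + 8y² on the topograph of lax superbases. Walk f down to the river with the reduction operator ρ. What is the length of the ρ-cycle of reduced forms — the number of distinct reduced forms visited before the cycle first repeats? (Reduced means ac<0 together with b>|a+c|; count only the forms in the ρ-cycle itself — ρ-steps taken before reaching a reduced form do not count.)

D = 273, ⌊√D⌋ = 16
river: ρ → (8,7,-7)
river: ρ → (-7,7,8)
river: ρ → (8,9,-6)
river: ρ → (-6,15,2)
river: ρ → (2,13,-13)
river: ρ → (-13,13,2)
river: ρ → (2,15,-6)
river: ρ → (-6,9,8)
ρ-cycle length = 8 (tail of 0 descent steps not counted)

8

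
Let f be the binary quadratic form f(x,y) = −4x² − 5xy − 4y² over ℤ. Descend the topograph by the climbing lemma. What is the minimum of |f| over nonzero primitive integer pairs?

translate: b→-3 (≡5 mod 8), so (4,5,4)→(4,-3,3)
flip: (4,-3,3)→(3,3,4)
reduced (well bottom): (3,3,4) with a≤c, −a<b≤a
well minimum |f| = |-3| = 3 (negative-definite)

3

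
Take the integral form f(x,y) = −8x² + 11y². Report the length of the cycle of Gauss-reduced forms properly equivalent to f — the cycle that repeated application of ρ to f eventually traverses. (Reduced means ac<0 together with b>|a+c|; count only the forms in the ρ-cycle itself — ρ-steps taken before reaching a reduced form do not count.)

D = 352, ⌊√D⌋ = 18
descent: ρ → (11,0,-8)
descent: ρ → (-8,16,3)  [lands on river]
river: ρ → (3,14,-13)
river: ρ → (-13,12,4)
river: ρ → (4,12,-13)
river: ρ → (-13,14,3)
river: ρ → (3,16,-8)
ρ-cycle length = 6 (tail of 2 descent steps not counted)

6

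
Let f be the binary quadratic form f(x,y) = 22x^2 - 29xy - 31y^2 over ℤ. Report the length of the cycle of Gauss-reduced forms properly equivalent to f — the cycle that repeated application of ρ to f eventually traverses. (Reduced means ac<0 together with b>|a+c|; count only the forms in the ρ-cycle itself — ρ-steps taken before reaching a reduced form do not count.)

D = 3569, ⌊√D⌋ = 59
descent: ρ → (-31,29,22)  [lands on river]
river: ρ → (22,59,-1)
river: ρ → (-1,59,22)
river: ρ → (22,29,-31)
river: ρ → (-31,33,20)
river: ρ → (20,47,-17)
river: ρ → (-17,55,8)
river: ρ → (8,57,-10)
river: ρ → (-10,43,43)
river: ρ → (43,43,-10)
river: ρ → (-10,57,8)
river: ρ → (8,55,-17)
river: ρ → (-17,47,20)
river: ρ → (20,33,-31)
ρ-cycle length = 14 (tail of 1 descent step not counted)

14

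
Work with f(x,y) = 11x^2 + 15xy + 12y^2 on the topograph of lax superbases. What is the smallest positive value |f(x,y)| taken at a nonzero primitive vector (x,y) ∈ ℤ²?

translate: b→-7 (≡15 mod 22), so (11,15,12)→(11,-7,8)
flip: (11,-7,8)→(8,7,11)
reduced (well bottom): (8,7,11) with a≤c, −a<b≤a
well minimum = a = 8

8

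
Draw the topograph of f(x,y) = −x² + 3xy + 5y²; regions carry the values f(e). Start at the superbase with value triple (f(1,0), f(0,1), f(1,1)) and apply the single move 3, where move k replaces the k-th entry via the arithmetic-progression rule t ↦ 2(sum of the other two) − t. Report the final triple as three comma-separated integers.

start (-1,5,7) = (f(1,0),f(0,1),f(1,1))
replace slot 3: 2·((-1)+5) − 7 = 1 → (-1,5,1)

-1,5,1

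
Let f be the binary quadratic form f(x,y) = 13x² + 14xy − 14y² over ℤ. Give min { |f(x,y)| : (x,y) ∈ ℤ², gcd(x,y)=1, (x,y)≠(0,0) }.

river: ρ → (-14,14,13)
river: ρ → (13,12,-15)
river: ρ → (-15,18,10)
river: ρ → (10,22,-11)
river: ρ → (-11,22,10)
river: ρ → (10,18,-15)
river: ρ → (-15,12,13)
river: ρ → (13,14,-14)
closes: descent 0, river 8
min |a| on river = 10

10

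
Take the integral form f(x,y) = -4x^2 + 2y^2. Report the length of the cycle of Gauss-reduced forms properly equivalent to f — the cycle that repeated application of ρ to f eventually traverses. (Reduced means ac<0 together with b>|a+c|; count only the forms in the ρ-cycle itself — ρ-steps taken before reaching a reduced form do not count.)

D = 32, ⌊√D⌋ = 5
descent: ρ → (2,4,-2)  [lands on river]
river: ρ → (-2,4,2)
ρ-cycle length = 2 (tail of 1 descent step not counted)

2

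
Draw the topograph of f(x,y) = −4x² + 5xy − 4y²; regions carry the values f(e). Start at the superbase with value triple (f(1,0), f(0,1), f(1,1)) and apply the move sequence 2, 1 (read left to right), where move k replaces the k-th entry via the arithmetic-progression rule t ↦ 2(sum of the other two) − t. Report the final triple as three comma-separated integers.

start (-4,-4,-3) = (f(1,0),f(0,1),f(1,1))
replace slot 2: 2·((-4)+(-3)) − (-4) = -10 → (-4,-10,-3)
replace slot 1: 2·((-10)+(-3)) − (-4) = -22 → (-22,-10,-3)

-22,-10,-3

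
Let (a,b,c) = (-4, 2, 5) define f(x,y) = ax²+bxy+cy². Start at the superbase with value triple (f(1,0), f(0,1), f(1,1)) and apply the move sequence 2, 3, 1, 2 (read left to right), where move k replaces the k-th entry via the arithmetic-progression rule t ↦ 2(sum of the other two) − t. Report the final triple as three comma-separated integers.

start (-4,5,3) = (f(1,0),f(0,1),f(1,1))
replace slot 2: 2·((-4)+3) − 5 = -7 → (-4,-7,3)
replace slot 3: 2·((-4)+(-7)) − 3 = -25 → (-4,-7,-25)
replace slot 1: 2·((-7)+(-25)) − (-4) = -60 → (-60,-7,-25)
replace slot 2: 2·((-60)+(-25)) − (-7) = -163 → (-60,-163,-25)

-60,-163,-25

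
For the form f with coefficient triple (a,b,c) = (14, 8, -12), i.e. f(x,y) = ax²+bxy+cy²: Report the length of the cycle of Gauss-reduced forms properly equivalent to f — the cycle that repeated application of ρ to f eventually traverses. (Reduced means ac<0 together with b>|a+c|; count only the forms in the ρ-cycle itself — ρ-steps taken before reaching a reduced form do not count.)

D = 736, ⌊√D⌋ = 27
river: ρ → (-12,16,10)
river: ρ → (10,24,-4)
river: ρ → (-4,24,10)
river: ρ → (10,16,-12)
river: ρ → (-12,8,14)
river: ρ → (14,20,-6)
river: ρ → (-6,16,20)
river: ρ → (20,24,-2)
river: ρ → (-2,24,20)
river: ρ → (20,16,-6)
river: ρ → (-6,20,14)
river: ρ → (14,8,-12)
ρ-cycle length = 12 (tail of 0 descent steps not counted)

12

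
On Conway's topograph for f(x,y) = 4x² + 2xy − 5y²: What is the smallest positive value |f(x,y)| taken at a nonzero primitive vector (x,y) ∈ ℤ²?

river: ρ → (-5,8,1)
river: ρ → (1,8,-5)
river: ρ → (-5,2,4)
river: ρ → (4,6,-3)
river: ρ → (-3,6,4)
river: ρ → (4,2,-5)
closes: descent 0, river 6
min |a| on river = 1

1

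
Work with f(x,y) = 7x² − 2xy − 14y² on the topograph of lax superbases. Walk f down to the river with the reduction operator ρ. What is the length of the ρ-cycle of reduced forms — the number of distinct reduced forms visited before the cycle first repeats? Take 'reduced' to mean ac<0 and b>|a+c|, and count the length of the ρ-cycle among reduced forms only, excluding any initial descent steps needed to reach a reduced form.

D = 396, ⌊√D⌋ = 19
descent: ρ → (-14,2,7)
descent: ρ → (7,12,-9)  [lands on river]
river: ρ → (-9,6,10)
river: ρ → (10,14,-5)
river: ρ → (-5,16,7)
ρ-cycle length = 4 (tail of 2 descent steps not counted)

4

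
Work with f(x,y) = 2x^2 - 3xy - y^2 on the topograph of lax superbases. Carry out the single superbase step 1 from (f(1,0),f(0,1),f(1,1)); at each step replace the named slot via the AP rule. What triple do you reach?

start (2,-1,-2) = (f(1,0),f(0,1),f(1,1))
replace slot 1: 2·((-1)+(-2)) − 2 = -8 → (-8,-1,-2)

-8,-1,-2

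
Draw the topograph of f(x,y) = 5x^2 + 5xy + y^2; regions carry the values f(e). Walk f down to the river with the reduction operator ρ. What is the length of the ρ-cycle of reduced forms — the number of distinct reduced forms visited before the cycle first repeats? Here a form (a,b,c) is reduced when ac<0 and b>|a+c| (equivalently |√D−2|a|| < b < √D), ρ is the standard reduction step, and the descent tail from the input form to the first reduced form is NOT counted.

D = 5, ⌊√D⌋ = 2
descent: ρ → (1,1,-1)  [lands on river]
river: ρ → (-1,1,1)
ρ-cycle length = 2 (tail of 1 descent step not counted)

2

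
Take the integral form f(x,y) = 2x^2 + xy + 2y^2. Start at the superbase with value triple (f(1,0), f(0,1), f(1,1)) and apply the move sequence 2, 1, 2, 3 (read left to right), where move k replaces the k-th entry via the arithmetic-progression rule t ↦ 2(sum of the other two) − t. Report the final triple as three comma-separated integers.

start (2,2,5) = (f(1,0),f(0,1),f(1,1))
replace slot 2: 2·(2+5) − 2 = 12 → (2,12,5)
replace slot 1: 2·(12+5) − 2 = 32 → (32,12,5)
replace slot 2: 2·(32+5) − 12 = 62 → (32,62,5)
replace slot 3: 2·(32+62) − 5 = 183 → (32,62,183)

32,62,183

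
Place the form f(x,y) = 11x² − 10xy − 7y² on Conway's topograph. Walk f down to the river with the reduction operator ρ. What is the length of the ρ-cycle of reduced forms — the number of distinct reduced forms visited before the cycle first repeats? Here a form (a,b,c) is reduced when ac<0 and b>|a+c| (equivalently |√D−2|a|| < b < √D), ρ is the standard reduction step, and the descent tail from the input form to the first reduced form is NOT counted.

D = 408, ⌊√D⌋ = 20
descent: ρ → (-7,10,11)  [lands on river]
river: ρ → (11,12,-6)
river: ρ → (-6,12,11)
river: ρ → (11,10,-7)
river: ρ → (-7,18,3)
river: ρ → (3,18,-7)
ρ-cycle length = 6 (tail of 1 descent step not counted)

6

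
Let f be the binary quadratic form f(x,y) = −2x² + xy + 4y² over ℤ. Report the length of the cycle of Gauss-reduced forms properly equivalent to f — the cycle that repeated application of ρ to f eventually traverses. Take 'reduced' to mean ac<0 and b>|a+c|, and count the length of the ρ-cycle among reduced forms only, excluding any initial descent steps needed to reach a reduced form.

D = 33, ⌊√D⌋ = 5
descent: ρ → (4,-1,-2)
descent: ρ → (-2,5,1)  [lands on river]
river: ρ → (1,5,-2)
river: ρ → (-2,3,3)
river: ρ → (3,3,-2)
ρ-cycle length = 4 (tail of 2 descent steps not counted)

4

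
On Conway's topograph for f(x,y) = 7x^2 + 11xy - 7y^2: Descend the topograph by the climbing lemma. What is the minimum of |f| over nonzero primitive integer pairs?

river: ρ → (-7,17,1)
river: ρ → (1,17,-7)
river: ρ → (-7,11,7)
river: ρ → (7,17,-1)
river: ρ → (-1,17,7)
river: ρ → (7,11,-7)
closes: descent 0, river 6
min |a| on river = 1

1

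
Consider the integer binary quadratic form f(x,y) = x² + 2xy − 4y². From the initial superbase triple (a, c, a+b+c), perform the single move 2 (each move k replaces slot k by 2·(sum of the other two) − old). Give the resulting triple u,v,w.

start (1,-4,-1) = (f(1,0),f(0,1),f(1,1))
replace slot 2: 2·(1+(-1)) − (-4) = 4 → (1,4,-1)

1,4,-1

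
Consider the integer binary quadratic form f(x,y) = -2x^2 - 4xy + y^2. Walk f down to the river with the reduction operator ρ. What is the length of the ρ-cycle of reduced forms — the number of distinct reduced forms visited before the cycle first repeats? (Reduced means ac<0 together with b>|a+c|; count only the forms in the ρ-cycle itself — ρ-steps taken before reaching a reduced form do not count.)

D = 24, ⌊√D⌋ = 4
descent: ρ → (1,4,-2)  [lands on river]
river: ρ → (-2,4,1)
ρ-cycle length = 2 (tail of 1 descent step not counted)

2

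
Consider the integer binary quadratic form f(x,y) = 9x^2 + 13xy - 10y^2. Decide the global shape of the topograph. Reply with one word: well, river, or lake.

D = b²−4ac = 13² − 4·9·(-10) = 529
D = 23² is a perfect square ⇒ form factors over ℤ ⇒ lakes

lake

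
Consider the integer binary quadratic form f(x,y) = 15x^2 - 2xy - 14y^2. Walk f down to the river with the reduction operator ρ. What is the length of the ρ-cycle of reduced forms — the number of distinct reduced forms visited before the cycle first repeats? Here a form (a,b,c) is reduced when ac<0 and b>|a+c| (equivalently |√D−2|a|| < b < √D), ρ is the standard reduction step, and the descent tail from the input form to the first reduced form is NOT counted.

D = 844, ⌊√D⌋ = 29
descent: ρ → (-14,2,15)  [lands on river]
river: ρ → (15,28,-1)
river: ρ → (-1,28,15)
river: ρ → (15,2,-14)
river: ρ → (-14,26,3)
river: ρ → (3,28,-5)
river: ρ → (-5,22,18)
river: ρ → (18,14,-9)
river: ρ → (-9,22,10)
river: ρ → (10,18,-13)
river: ρ → (-13,8,15)
river: ρ → (15,22,-6)
river: ρ → (-6,26,7)
river: ρ → (7,16,-21)
river: ρ → (-21,26,2)
river: ρ → (2,26,-21)
river: ρ → (-21,16,7)
river: ρ → (7,26,-6)
river: ρ → (-6,22,15)
river: ρ → (15,8,-13)
river: ρ → (-13,18,10)
river: ρ → (10,22,-9)
river: ρ → (-9,14,18)
river: ρ → (18,22,-5)
river: ρ → (-5,28,3)
river: ρ → (3,26,-14)
ρ-cycle length = 26 (tail of 1 descent step not counted)

26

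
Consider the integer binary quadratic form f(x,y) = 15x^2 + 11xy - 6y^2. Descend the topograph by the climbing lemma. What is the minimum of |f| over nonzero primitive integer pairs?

river: ρ → (-6,13,13)
river: ρ → (13,13,-6)
river: ρ → (-6,11,15)
river: ρ → (15,19,-2)
river: ρ → (-2,21,5)
river: ρ → (5,19,-6)
river: ρ → (-6,17,8)
river: ρ → (8,15,-8)
river: ρ → (-8,17,6)
river: ρ → (6,19,-5)
river: ρ → (-5,21,2)
river: ρ → (2,19,-15)
river: ρ → (-15,11,6)
river: ρ → (6,13,-13)
river: ρ → (-13,13,6)
river: ρ → (6,11,-15)
river: ρ → (-15,19,2)
river: ρ → (2,21,-5)
river: ρ → (-5,19,6)
river: ρ → (6,17,-8)
river: ρ → (-8,15,8)
river: ρ → (8,17,-6)
river: ρ → (-6,19,5)
river: ρ → (5,21,-2)
river: ρ → (-2,19,15)
river: ρ → (15,11,-6)
closes: descent 0, river 26
min |a| on river = 2

2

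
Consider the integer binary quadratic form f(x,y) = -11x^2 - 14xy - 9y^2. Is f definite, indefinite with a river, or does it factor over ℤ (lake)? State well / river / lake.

D = b²−4ac = (-14)² − 4·(-11)·(-9) = -200
D < 0 ⇒ definite ⇒ every region one sign ⇒ single well

well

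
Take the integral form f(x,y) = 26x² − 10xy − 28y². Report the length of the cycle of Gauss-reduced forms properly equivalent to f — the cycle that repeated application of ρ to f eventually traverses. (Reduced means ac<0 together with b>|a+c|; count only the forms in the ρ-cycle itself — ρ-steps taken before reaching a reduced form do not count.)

D = 3012, ⌊√D⌋ = 54
descent: ρ → (-28,10,26)  [lands on river]
river: ρ → (26,42,-12)
river: ρ → (-12,54,2)
river: ρ → (2,54,-12)
river: ρ → (-12,42,26)
river: ρ → (26,10,-28)
river: ρ → (-28,46,8)
river: ρ → (8,50,-16)
river: ρ → (-16,46,14)
river: ρ → (14,38,-28)
river: ρ → (-28,18,24)
river: ρ → (24,30,-22)
river: ρ → (-22,14,32)
river: ρ → (32,50,-4)
river: ρ → (-4,54,6)
river: ρ → (6,54,-4)
river: ρ → (-4,50,32)
river: ρ → (32,14,-22)
river: ρ → (-22,30,24)
river: ρ → (24,18,-28)
river: ρ → (-28,38,14)
river: ρ → (14,46,-16)
river: ρ → (-16,50,8)
river: ρ → (8,46,-28)
ρ-cycle length = 24 (tail of 1 descent step not counted)

24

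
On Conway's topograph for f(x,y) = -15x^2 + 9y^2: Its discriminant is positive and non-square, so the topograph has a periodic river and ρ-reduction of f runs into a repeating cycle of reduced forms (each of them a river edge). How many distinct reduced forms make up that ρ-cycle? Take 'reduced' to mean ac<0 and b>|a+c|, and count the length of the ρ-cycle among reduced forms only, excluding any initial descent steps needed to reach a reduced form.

D = 540, ⌊√D⌋ = 23
descent: ρ → (9,18,-6)  [lands on river]
river: ρ → (-6,18,9)
ρ-cycle length = 2 (tail of 1 descent step not counted)

2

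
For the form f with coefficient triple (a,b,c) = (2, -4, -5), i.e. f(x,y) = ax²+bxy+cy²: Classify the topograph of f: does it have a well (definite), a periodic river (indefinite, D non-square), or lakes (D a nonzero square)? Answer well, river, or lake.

D = b²−4ac = (-4)² − 4·2·(-5) = 56
D > 0 non-square ⇒ indefinite ⇒ periodic river

river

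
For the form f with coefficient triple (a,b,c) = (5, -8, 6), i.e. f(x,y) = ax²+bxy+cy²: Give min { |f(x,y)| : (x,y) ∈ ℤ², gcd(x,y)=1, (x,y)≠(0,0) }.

translate: b→2 (≡-8 mod 10), so (5,-8,6)→(5,2,3)
flip: (5,2,3)→(3,-2,5)
reduced (well bottom): (3,-2,5) with a≤c, −a<b≤a
well minimum = a = 3

3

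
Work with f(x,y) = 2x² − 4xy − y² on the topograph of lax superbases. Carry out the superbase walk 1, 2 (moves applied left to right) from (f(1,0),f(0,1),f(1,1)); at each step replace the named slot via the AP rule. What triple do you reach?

start (2,-1,-3) = (f(1,0),f(0,1),f(1,1))
replace slot 1: 2·((-1)+(-3)) − 2 = -10 → (-10,-1,-3)
replace slot 2: 2·((-10)+(-3)) − (-1) = -25 → (-10,-25,-3)

-10,-25,-3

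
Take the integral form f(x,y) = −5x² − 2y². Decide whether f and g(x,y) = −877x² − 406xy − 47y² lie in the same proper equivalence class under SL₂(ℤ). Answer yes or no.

D₁ = -40, D₂ = -40
f is negative-definite; reduce −f:
−f: flip: (5,0,2)→(2,0,5)
−f: reduced (well bottom): (2,0,5) with a≤c, −a<b≤a
flip sign back: reduced form of f is (-2,0,-5)
g is negative-definite; reduce −g:
−g: flip: (877,406,47)→(47,-406,877)
−g: translate: b→-30 (≡-406 mod 94), so (47,-406,877)→(47,-30,5)
−g: flip: (47,-30,5)→(5,30,47)
−g: translate: b→0 (≡30 mod 10), so (5,30,47)→(5,0,2)
−g: flip: (5,0,2)→(2,0,5)
−g: reduced (well bottom): (2,0,5) with a≤c, −a<b≤a
flip sign back: reduced form of g is (-2,0,-5)
reduced forms (-2, 0, -5) vs (-2, 0, -5) ⇒ equivalent

yes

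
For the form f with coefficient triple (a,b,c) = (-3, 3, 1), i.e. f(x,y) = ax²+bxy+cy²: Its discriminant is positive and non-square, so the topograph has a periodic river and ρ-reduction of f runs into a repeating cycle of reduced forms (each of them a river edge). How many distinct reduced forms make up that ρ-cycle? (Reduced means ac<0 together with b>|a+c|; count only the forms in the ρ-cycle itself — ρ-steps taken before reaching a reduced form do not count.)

D = 21, ⌊√D⌋ = 4
river: ρ → (1,3,-3)
river: ρ → (-3,3,1)
ρ-cycle length = 2 (tail of 0 descent steps not counted)

2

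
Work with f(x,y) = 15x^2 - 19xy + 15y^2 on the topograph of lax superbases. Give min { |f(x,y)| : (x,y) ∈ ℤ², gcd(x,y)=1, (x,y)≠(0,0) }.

translate: b→11 (≡-19 mod 30), so (15,-19,15)→(15,11,11)
flip: (15,11,11)→(11,-11,15)
translate: b→11 (≡-11 mod 22), so (11,-11,15)→(11,11,15)
reduced (well bottom): (11,11,15) with a≤c, −a<b≤a
well minimum = a = 11

11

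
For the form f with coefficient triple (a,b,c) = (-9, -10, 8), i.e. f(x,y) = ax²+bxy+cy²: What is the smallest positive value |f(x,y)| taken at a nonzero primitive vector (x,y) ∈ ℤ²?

descent: ρ → (8,10,-9)  [lands on river]
river: ρ → (-9,8,9)
river: ρ → (9,10,-8)
river: ρ → (-8,6,11)
river: ρ → (11,16,-3)
river: ρ → (-3,14,16)
river: ρ → (16,18,-1)
river: ρ → (-1,18,16)
river: ρ → (16,14,-3)
river: ρ → (-3,16,11)
river: ρ → (11,6,-8)
river: ρ → (-8,10,9)
river: ρ → (9,8,-9)
river: ρ → (-9,10,8)
river: ρ → (8,6,-11)
river: ρ → (-11,16,3)
river: ρ → (3,14,-16)
river: ρ → (-16,18,1)
river: ρ → (1,18,-16)
river: ρ → (-16,14,3)
river: ρ → (3,16,-11)
river: ρ → (-11,6,8)
closes: descent 1, river 22
min |a| on river = 1

1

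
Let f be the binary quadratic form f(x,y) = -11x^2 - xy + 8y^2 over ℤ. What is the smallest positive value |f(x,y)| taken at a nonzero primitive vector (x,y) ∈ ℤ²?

descent: ρ → (8,17,-2)  [lands on river]
river: ρ → (-2,15,16)
river: ρ → (16,17,-1)
river: ρ → (-1,17,16)
river: ρ → (16,15,-2)
river: ρ → (-2,17,8)
river: ρ → (8,15,-4)
river: ρ → (-4,17,4)
river: ρ → (4,15,-8)
river: ρ → (-8,17,2)
river: ρ → (2,15,-16)
river: ρ → (-16,17,1)
river: ρ → (1,17,-16)
river: ρ → (-16,15,2)
river: ρ → (2,17,-8)
river: ρ → (-8,15,4)
river: ρ → (4,17,-4)
river: ρ → (-4,15,8)
closes: descent 1, river 18
min |a| on river = 1

1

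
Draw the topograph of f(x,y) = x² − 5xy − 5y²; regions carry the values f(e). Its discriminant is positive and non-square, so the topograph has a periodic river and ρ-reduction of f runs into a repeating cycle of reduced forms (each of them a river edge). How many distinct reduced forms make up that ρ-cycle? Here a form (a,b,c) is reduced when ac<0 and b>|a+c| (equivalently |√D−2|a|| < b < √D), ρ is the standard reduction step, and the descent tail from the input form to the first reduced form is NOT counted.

D = 45, ⌊√D⌋ = 6
descent: ρ → (-5,5,1)  [lands on river]
river: ρ → (1,5,-5)
ρ-cycle length = 2 (tail of 1 descent step not counted)

2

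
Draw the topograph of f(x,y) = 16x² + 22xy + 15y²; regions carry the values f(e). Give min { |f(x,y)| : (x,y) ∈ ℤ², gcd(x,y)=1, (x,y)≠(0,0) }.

translate: b→-10 (≡22 mod 32), so (16,22,15)→(16,-10,9)
flip: (16,-10,9)→(9,10,16)
translate: b→-8 (≡10 mod 18), so (9,10,16)→(9,-8,15)
reduced (well bottom): (9,-8,15) with a≤c, −a<b≤a
well minimum = a = 9

9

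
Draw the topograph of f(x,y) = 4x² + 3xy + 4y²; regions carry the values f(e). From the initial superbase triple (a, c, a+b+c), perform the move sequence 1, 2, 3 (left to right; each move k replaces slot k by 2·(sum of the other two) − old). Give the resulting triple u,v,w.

start (4,4,11) = (f(1,0),f(0,1),f(1,1))
replace slot 1: 2·(4+11) − 4 = 26 → (26,4,11)
replace slot 2: 2·(26+11) − 4 = 70 → (26,70,11)
replace slot 3: 2·(26+70) − 11 = 181 → (26,70,181)

26,70,181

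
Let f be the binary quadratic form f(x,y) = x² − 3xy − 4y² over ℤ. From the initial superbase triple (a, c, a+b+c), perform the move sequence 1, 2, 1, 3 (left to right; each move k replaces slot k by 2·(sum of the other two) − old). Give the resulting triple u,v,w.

start (1,-4,-6) = (f(1,0),f(0,1),f(1,1))
replace slot 1: 2·((-4)+(-6)) − 1 = -21 → (-21,-4,-6)
replace slot 2: 2·((-21)+(-6)) − (-4) = -50 → (-21,-50,-6)
replace slot 1: 2·((-50)+(-6)) − (-21) = -91 → (-91,-50,-6)
replace slot 3: 2·((-91)+(-50)) − (-6) = -276 → (-91,-50,-276)

-91,-50,-276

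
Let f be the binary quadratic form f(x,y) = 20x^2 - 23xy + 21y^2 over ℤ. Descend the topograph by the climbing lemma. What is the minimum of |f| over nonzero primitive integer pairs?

translate: b→17 (≡-23 mod 40), so (20,-23,21)→(20,17,18)
flip: (20,17,18)→(18,-17,20)
reduced (well bottom): (18,-17,20) with a≤c, −a<b≤a
well minimum = a = 18

18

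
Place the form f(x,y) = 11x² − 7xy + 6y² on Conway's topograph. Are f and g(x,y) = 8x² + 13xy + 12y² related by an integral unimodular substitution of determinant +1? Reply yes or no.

D₁ = -215, D₂ = -215
f: flip: (11,-7,6)→(6,7,11)
f: translate: b→-5 (≡7 mod 12), so (6,7,11)→(6,-5,10)
f: reduced (well bottom): (6,-5,10) with a≤c, −a<b≤a
g: translate: b→-3 (≡13 mod 16), so (8,13,12)→(8,-3,7)
g: flip: (8,-3,7)→(7,3,8)
g: reduced (well bottom): (7,3,8) with a≤c, −a<b≤a
reduced forms (6, -5, 10) vs (7, 3, 8) ⇒ inequivalent

no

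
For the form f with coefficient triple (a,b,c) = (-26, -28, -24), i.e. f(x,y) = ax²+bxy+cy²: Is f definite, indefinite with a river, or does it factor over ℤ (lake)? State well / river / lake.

D = b²−4ac = (-28)² − 4·(-26)·(-24) = -1712
D < 0 ⇒ definite ⇒ every region one sign ⇒ single well

well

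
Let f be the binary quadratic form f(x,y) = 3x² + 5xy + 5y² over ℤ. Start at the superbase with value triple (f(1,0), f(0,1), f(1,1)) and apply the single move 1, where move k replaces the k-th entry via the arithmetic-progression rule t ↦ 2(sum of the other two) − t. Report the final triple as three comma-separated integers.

start (3,5,13) = (f(1,0),f(0,1),f(1,1))
replace slot 1: 2·(5+13) − 3 = 33 → (33,5,13)

33,5,13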